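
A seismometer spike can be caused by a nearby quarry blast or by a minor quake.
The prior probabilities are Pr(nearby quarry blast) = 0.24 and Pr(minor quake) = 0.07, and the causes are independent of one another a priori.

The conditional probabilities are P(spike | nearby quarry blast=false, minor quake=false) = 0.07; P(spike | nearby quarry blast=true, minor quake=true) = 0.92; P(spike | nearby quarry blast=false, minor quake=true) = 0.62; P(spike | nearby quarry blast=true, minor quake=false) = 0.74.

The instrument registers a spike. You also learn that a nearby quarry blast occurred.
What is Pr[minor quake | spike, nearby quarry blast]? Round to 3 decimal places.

Pr[minor quake | spike, nearby quarry blast] ≈ 0.086

Weight on minor quake=true, given the evidence: 0.92·0.07 = 0.064400
Normalizer over all consistent configurations: 0.74·0.93 + 0.92·0.07 = 0.752600
Posterior = 0.064400 / 0.752600 ≈ 0.086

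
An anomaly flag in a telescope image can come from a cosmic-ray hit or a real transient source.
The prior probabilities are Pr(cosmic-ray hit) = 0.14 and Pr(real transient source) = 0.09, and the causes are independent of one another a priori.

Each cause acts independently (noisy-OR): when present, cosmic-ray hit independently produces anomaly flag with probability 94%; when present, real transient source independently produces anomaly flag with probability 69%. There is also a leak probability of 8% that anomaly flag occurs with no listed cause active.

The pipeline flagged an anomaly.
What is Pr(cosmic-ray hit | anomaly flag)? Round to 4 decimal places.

Under noisy-OR, P(anomaly flag | causes) = 1 − (1−0.08)·∏(1−qᵢ) over the active causes.
Enumerate the 4 (cosmic-ray hit, real transient source) configurations and weight by the priors:
  P(anomaly flag) = 0.08*0.86*0.91 + 0.7148*0.86*0.09 + 0.9448*0.14*0.91 + 0.982888*0.14*0.09
        = 0.062608 + 0.055326 + 0.120368 + 0.012384 = 0.250686
The terms with cosmic-ray hit present sum to 0.132752, so
  P(cosmic-ray hit | anomaly flag) = 0.132752 / 0.250686 ≈ 0.5296

Pr(cosmic-ray hit | anomaly flag) ≈ 0.5296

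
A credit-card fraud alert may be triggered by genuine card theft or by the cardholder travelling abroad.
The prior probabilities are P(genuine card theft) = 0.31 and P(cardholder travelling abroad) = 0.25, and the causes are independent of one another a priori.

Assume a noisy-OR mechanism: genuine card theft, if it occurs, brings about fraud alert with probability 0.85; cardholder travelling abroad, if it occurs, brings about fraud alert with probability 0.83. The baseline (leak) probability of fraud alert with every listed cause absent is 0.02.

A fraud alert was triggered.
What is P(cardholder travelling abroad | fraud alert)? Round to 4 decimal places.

Under noisy-OR, P(fraud alert | causes) = 1 − (1−0.02)·∏(1−qᵢ) over the active causes.
For the numerator, keep only cardholder travelling abroad=true terms: 0.143761 + 0.075563 = 0.219324
The normalizing constant is 0.02·0.69·0.75 + 0.8334·0.69·0.25 + 0.853·0.31·0.75 + 0.97501·0.31·0.25 = 0.427997
Posterior = 0.219324 / 0.427997 ≈ 0.5124

P(cardholder travelling abroad | fraud alert) ≈ 0.5124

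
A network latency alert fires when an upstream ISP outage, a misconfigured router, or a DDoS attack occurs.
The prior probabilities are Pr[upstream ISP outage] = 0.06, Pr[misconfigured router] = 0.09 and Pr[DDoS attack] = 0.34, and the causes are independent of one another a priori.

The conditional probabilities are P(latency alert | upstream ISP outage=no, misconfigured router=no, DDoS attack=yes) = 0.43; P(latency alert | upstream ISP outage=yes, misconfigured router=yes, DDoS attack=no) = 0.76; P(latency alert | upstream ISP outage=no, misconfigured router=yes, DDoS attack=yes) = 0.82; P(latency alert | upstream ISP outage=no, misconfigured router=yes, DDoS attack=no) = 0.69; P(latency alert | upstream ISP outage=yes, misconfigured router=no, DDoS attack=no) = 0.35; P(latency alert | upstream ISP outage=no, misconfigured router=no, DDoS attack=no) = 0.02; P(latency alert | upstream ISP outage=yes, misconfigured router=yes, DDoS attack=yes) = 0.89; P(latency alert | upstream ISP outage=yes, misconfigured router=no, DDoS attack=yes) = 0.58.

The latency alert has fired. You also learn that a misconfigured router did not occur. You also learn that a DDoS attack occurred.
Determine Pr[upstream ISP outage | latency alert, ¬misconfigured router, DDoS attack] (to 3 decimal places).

Pr[upstream ISP outage | latency alert, ¬misconfigured router, DDoS attack] ≈ 0.079

Sum P(latency alert|·) weighted by the priors over both values of upstream ISP outage:
  P(latency alert | ¬misconfigured router, DDoS attack) = 0.43×0.94 + 0.58×0.06
        = 0.404200 + 0.034800 = 0.439000
Configurations with upstream ISP outage contribute 0.034800, so
  P(upstream ISP outage | latency alert, ¬misconfigured router, DDoS attack) = 0.034800 / 0.439000 ≈ 0.079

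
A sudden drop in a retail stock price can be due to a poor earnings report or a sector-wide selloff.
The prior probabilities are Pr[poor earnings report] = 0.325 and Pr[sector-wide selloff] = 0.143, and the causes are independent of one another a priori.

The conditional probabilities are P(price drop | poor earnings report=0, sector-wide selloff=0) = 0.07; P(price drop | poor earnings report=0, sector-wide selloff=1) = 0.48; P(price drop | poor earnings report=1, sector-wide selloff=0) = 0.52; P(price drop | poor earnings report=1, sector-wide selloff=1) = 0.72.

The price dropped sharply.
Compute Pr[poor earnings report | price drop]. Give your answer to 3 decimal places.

P(price drop) = 0.07*0.675*0.857 + 0.48*0.675*0.143 + 0.52*0.325*0.857 + 0.72*0.325*0.143 = 0.040493 + 0.046332 + 0.144833 + 0.033462 = 0.265120
The poor earnings report-present share is 0.144833 + 0.033462 = 0.178295.
Hence the posterior is 0.178295/0.265120 ≈ 0.673.

Pr[poor earnings report | price drop] ≈ 0.673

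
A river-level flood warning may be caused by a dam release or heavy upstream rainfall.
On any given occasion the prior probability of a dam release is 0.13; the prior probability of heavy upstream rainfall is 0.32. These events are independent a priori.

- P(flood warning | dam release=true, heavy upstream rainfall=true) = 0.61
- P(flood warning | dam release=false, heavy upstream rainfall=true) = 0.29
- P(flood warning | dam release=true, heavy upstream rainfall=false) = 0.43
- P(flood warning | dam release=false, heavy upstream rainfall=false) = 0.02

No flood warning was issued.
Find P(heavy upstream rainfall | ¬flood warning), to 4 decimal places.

P(heavy upstream rainfall | ¬flood warning) ≈ 0.2534

P(¬flood warning) = 0.98*0.87*0.68 + 0.71*0.87*0.32 + 0.57*0.13*0.68 + 0.39*0.13*0.32 = 0.579768 + 0.197664 + 0.050388 + 0.016224 = 0.844044
The heavy upstream rainfall-present share is 0.197664 + 0.016224 = 0.213888.
So P(heavy upstream rainfall | ¬flood warning) = 0.213888/0.844044 ≈ 0.2534.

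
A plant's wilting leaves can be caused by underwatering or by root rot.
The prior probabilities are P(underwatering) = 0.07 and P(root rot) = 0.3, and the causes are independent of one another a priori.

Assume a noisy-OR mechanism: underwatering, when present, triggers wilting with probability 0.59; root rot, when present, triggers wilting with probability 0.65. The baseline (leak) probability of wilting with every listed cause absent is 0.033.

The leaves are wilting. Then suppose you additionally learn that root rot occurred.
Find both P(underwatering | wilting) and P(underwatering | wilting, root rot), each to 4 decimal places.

P(underwatering | wilting) ≈ 0.1878; P(underwatering | wilting, root rot) ≈ 0.0892

Under noisy-OR, P(wilting | causes) = 1 − (1−0.033)·∏(1−qᵢ) over the active causes.
For the numerator, keep only underwatering=true terms: 0.029573 + 0.018086 = 0.047659
Denominator P(wilting): 0.033*0.93*0.7 + 0.66155*0.93*0.3 + 0.60353*0.07*0.7 + 0.861236*0.07*0.3 = 0.253714
Posterior = 0.047659 / 0.253714 ≈ 0.1878

Now condition on the additional information:
Weight on underwatering=true, given the evidence: 0.861236×0.07 = 0.060287
The normalizing constant is 0.66155×0.93 + 0.861236×0.07 = 0.675528
P(underwatering | wilting, root rot) = 0.060287/0.675528 ≈ 0.0892
This is intercausal reasoning (explaining away): once root rot accounts for the wilting, underwatering becomes less likely.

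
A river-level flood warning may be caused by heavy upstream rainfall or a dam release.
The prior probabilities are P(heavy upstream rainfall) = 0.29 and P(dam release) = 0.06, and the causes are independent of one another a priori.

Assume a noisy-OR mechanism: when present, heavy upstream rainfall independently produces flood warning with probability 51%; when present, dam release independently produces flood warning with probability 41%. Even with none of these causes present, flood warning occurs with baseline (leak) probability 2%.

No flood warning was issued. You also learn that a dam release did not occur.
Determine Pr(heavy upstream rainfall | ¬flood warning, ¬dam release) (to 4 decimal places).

Under noisy-OR, P(flood warning | causes) = 1 − (1−0.02)·∏(1−qᵢ) over the active causes.
P(¬flood warning | ¬dam release) = 0.98*0.71 + 0.4802*0.29 = 0.695800 + 0.139258 = 0.835058
Restricting to configurations with heavy upstream rainfall present: 0.4802*0.29 = 0.139258.
P(heavy upstream rainfall | ¬flood warning, ¬dam release) = 0.139258 / 0.835058 ≈ 0.1668

Pr(heavy upstream rainfall | ¬flood warning, ¬dam release) ≈ 0.1668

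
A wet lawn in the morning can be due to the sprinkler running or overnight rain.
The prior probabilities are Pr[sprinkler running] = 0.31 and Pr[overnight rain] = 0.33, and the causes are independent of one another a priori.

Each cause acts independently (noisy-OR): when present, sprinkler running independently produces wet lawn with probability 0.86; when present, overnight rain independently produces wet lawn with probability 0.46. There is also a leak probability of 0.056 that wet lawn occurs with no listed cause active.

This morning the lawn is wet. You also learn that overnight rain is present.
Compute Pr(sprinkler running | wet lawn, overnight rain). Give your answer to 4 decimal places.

Under noisy-OR, P(wet lawn | causes) = 1 − (1−0.056)·∏(1−qᵢ) over the active causes.
For the numerator, keep only sprinkler running=true terms: 0.928634*0.31 = 0.287877
Denominator P(wet lawn | overnight rain): 0.49024*0.69 + 0.928634*0.31 = 0.626143
P(sprinkler running | wet lawn, overnight rain) = 0.287877/0.626143 ≈ 0.4598

Pr(sprinkler running | wet lawn, overnight rain) ≈ 0.4598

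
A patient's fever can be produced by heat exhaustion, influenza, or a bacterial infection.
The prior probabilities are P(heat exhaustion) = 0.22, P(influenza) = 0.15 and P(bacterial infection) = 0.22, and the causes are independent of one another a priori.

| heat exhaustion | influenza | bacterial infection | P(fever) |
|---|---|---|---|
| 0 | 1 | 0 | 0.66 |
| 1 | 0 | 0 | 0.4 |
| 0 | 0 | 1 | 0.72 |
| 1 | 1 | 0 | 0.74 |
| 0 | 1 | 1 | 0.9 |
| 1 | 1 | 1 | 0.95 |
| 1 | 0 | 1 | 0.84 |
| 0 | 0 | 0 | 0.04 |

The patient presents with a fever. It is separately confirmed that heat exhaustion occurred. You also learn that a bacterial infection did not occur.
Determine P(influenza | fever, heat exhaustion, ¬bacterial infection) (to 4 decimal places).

P(influenza | fever, heat exhaustion, ¬bacterial infection) ≈ 0.2461

By total probability over both values of influenza:
  P(fever | heat exhaustion, ¬bacterial infection) = 0.4*0.85 + 0.74*0.15
        = 0.340000 + 0.111000 = 0.451000
The terms with influenza present sum to 0.111000, so
  P(influenza | fever, heat exhaustion, ¬bacterial infection) = 0.111000 / 0.451000 ≈ 0.2461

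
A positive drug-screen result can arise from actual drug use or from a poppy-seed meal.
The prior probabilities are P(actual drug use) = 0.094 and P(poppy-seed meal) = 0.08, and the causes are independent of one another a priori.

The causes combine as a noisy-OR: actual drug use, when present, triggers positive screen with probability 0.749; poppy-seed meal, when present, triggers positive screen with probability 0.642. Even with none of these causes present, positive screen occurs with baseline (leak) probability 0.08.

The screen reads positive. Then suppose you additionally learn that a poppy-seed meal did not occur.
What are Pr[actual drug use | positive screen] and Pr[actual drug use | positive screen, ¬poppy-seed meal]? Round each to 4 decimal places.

Under noisy-OR, P(positive screen | causes) = 1 − (1−0.08)·∏(1−qᵢ) over the active causes.
For the numerator, keep only actual drug use=true terms: 0.066510 + 0.006898 = 0.073408
The normalizing constant is 0.08*0.906*0.92 + 0.67064*0.906*0.08 + 0.76908*0.094*0.92 + 0.917331*0.094*0.08 = 0.188698
P(actual drug use | positive screen) = 0.073408/0.188698 ≈ 0.3890

Now also conditioning on poppy-seed meal≠true:
By total probability over both values of actual drug use:
  P(positive screen | ¬poppy-seed meal) = 0.08·0.906 + 0.76908·0.094
        = 0.072480 + 0.072294 = 0.144774
Keeping only the actual drug use-present terms gives 0.072294, so
  P(actual drug use | positive screen, ¬poppy-seed meal) = 0.072294 / 0.144774 ≈ 0.4994

Pr[actual drug use | positive screen] ≈ 0.3890; Pr[actual drug use | positive screen, ¬poppy-seed meal] ≈ 0.4994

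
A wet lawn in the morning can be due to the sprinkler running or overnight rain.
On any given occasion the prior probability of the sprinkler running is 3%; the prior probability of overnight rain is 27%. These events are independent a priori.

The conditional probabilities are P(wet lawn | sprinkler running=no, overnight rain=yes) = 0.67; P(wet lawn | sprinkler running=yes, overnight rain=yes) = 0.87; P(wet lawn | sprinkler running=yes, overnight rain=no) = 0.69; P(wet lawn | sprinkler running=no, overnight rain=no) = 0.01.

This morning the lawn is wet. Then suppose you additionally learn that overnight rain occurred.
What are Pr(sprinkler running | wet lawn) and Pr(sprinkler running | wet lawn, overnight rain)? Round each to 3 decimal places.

P(wet lawn) = 0.01·0.97·0.73 + 0.67·0.97·0.27 + 0.69·0.03·0.73 + 0.87·0.03·0.27 = 0.007081 + 0.175473 + 0.015111 + 0.007047 = 0.204712
Of this, 0.022158 comes from 0.015111 + 0.007047 (the sprinkler running=true cases).
Hence the posterior is 0.022158/0.204712 ≈ 0.108.

Now also conditioning on overnight rain=true:
P(wet lawn | overnight rain) = 0.67·0.97 + 0.87·0.03 = 0.649900 + 0.026100 = 0.676000
Restricting to configurations with sprinkler running present: 0.87·0.03 = 0.026100.
Hence the posterior is 0.026100/0.676000 ≈ 0.039.

Pr(sprinkler running | wet lawn) ≈ 0.108; Pr(sprinkler running | wet lawn, overnight rain) ≈ 0.039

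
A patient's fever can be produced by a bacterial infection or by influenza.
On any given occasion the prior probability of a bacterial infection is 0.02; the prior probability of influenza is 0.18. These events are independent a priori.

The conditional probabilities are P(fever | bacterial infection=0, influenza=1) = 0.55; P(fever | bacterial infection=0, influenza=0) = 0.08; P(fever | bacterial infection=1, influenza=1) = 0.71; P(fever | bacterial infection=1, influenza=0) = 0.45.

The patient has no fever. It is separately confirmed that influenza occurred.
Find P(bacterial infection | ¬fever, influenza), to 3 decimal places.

For the numerator, keep only bacterial infection=true terms: 0.29×0.02 = 0.005800
Normalizer over all consistent configurations: 0.45×0.98 + 0.29×0.02 = 0.446800
P(bacterial infection | ¬fever, influenza) = 0.005800/0.446800 ≈ 0.013

P(bacterial infection | ¬fever, influenza) ≈ 0.013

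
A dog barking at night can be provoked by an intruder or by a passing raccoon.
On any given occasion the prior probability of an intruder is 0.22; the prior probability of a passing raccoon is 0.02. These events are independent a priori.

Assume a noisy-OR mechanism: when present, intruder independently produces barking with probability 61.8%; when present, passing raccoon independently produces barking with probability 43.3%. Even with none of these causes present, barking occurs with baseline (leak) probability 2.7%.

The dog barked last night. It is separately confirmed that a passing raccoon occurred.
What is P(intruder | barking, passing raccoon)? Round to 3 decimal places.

P(intruder | barking, passing raccoon) ≈ 0.332

Under noisy-OR, P(barking | causes) = 1 − (1−0.027)·∏(1−qᵢ) over the active causes.
For the numerator, keep only intruder=true terms: 0.789254×0.22 = 0.173636
The normalizing constant is 0.448309×0.78 + 0.789254×0.22 = 0.523317
Posterior = 0.173636 / 0.523317 ≈ 0.332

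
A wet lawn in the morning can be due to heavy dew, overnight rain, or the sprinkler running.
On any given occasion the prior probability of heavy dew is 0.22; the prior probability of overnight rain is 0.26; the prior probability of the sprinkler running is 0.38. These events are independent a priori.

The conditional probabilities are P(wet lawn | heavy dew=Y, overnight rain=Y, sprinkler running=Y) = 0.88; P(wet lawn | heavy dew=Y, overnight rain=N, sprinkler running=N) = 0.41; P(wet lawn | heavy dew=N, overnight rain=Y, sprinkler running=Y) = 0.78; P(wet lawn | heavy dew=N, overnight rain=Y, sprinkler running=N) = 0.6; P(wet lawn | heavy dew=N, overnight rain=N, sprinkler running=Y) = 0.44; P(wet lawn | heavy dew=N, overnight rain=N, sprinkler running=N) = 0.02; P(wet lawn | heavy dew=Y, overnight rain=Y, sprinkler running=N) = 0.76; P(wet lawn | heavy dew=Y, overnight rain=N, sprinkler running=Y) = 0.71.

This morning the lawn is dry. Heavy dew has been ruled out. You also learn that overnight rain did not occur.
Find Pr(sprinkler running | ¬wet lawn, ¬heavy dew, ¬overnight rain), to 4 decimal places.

Pr(sprinkler running | ¬wet lawn, ¬heavy dew, ¬overnight rain) ≈ 0.2594

By total probability over both values of sprinkler running:
  P(¬wet lawn | ¬heavy dew, ¬overnight rain) = 0.98×0.62 + 0.56×0.38
        = 0.607600 + 0.212800 = 0.820400
Keeping only the sprinkler running-present terms gives 0.212800, so
  P(sprinkler running | ¬wet lawn, ¬heavy dew, ¬overnight rain) = 0.212800 / 0.820400 ≈ 0.2594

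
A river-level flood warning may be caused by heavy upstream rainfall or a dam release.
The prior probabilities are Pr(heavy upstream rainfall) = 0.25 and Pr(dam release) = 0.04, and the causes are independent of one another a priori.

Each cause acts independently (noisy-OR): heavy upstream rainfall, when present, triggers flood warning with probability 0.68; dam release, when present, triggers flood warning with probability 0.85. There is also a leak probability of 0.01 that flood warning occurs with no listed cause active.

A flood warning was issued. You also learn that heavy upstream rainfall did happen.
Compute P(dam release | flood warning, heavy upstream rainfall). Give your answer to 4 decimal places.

P(dam release | flood warning, heavy upstream rainfall) ≈ 0.0549

Under noisy-OR, P(flood warning | causes) = 1 − (1−0.01)·∏(1−qᵢ) over the active causes.
Numerator (weight on configurations with dam release): 0.95248·0.04 = 0.038099
Normalizer over all consistent configurations: 0.6832·0.96 + 0.95248·0.04 = 0.693971
P(dam release | flood warning, heavy upstream rainfall) = 0.038099/0.693971 ≈ 0.0549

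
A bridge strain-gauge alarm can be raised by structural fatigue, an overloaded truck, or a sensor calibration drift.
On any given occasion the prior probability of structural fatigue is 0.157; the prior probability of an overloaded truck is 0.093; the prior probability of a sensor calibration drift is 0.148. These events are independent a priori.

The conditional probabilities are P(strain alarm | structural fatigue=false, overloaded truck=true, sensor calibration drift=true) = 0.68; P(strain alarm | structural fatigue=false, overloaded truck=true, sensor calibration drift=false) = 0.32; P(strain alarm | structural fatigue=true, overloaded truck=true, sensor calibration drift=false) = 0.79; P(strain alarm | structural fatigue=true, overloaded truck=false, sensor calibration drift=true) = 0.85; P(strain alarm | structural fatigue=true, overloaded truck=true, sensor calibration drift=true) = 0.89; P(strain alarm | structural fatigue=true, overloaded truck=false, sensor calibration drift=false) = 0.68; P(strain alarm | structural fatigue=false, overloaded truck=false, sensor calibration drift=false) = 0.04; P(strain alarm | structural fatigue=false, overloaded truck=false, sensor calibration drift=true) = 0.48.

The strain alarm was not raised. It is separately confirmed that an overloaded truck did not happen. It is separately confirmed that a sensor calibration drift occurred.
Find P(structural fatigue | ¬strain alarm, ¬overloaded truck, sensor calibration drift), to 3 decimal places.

Weight on structural fatigue=true, given the evidence: 0.15*0.157 = 0.023550
The normalizing constant is 0.52*0.843 + 0.15*0.157 = 0.461910
P(structural fatigue | ¬strain alarm, ¬overloaded truck, sensor calibration drift) = 0.023550/0.461910 ≈ 0.051

P(structural fatigue | ¬strain alarm, ¬overloaded truck, sensor calibration drift) ≈ 0.051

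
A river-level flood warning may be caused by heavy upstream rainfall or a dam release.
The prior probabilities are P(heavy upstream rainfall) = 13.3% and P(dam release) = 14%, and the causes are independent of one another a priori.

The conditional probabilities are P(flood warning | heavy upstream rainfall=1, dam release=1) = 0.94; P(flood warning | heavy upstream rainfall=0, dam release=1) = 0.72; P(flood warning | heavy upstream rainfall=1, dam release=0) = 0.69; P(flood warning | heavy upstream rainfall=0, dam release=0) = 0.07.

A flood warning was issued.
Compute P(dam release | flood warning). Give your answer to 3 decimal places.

P(dam release | flood warning) ≈ 0.444

Sum P(flood warning|·) weighted by the priors over the 4 (heavy upstream rainfall, dam release) configurations:
  P(flood warning) = 0.07·0.867·0.86 + 0.72·0.867·0.14 + 0.69·0.133·0.86 + 0.94·0.133·0.14
        = 0.052193 + 0.087394 + 0.078922 + 0.017503 = 0.236012
Configurations with dam release contribute 0.104897, so
  P(dam release | flood warning) = 0.104897 / 0.236012 ≈ 0.444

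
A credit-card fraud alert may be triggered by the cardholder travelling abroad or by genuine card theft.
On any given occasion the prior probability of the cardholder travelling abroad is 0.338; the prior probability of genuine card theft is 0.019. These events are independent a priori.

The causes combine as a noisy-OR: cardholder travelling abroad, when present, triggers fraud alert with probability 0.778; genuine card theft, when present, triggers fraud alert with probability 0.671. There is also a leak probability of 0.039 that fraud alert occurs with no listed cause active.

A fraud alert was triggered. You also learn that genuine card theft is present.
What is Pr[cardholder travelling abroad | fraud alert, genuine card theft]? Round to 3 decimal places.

Under noisy-OR, P(fraud alert | causes) = 1 − (1−0.039)·∏(1−qᵢ) over the active causes.
Sum P(fraud alert|·) weighted by the priors over both values of cardholder travelling abroad:
  P(fraud alert | genuine card theft) = 0.683831×0.662 + 0.92981×0.338
        = 0.452696 + 0.314276 = 0.766972
Configurations with cardholder travelling abroad contribute 0.314276, so
  P(cardholder travelling abroad | fraud alert, genuine card theft) = 0.314276 / 0.766972 ≈ 0.410

Pr[cardholder travelling abroad | fraud alert, genuine card theft] ≈ 0.410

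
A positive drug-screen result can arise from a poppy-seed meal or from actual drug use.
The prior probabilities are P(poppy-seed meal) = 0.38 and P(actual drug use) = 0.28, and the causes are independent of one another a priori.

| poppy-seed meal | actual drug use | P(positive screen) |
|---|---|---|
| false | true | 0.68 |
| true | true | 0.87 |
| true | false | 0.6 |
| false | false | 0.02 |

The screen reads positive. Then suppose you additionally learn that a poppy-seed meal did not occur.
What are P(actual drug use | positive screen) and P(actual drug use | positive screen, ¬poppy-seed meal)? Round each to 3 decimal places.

P(actual drug use | positive screen) ≈ 0.549; P(actual drug use | positive screen, ¬poppy-seed meal) ≈ 0.930

By total probability over the 4 (poppy-seed meal, actual drug use) configurations:
  P(positive screen) = 0.02×0.62×0.72 + 0.68×0.62×0.28 + 0.6×0.38×0.72 + 0.87×0.38×0.28
        = 0.008928 + 0.118048 + 0.164160 + 0.092568 = 0.383704
The terms with actual drug use present sum to 0.210616, so
  P(actual drug use | positive screen) = 0.210616 / 0.383704 ≈ 0.549

Now condition on the additional information:
P(positive screen | ¬poppy-seed meal) = 0.02*0.72 + 0.68*0.28 = 0.014400 + 0.190400 = 0.204800
Of this, 0.190400 comes from 0.68*0.28 (the actual drug use=true cases).
Hence the posterior is 0.190400/0.204800 ≈ 0.930.
With poppy-seed meal excluded, actual drug use must carry more of the explanatory weight for the positive screen.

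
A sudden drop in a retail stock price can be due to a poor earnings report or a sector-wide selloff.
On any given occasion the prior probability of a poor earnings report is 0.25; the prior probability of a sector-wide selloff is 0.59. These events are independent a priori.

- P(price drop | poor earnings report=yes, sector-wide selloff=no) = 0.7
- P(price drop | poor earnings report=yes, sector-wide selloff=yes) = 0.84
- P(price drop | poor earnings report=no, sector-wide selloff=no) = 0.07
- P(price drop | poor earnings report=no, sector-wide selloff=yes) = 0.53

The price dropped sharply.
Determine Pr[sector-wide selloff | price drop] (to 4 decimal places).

Pr[sector-wide selloff | price drop] ≈ 0.7935

Numerator (weight on configurations with sector-wide selloff): 0.234525 + 0.123900 = 0.358425
Normalizer over all consistent configurations: 0.07·0.75·0.41 + 0.53·0.75·0.59 + 0.7·0.25·0.41 + 0.84·0.25·0.59 = 0.451700
P(sector-wide selloff | price drop) = 0.358425/0.451700 ≈ 0.7935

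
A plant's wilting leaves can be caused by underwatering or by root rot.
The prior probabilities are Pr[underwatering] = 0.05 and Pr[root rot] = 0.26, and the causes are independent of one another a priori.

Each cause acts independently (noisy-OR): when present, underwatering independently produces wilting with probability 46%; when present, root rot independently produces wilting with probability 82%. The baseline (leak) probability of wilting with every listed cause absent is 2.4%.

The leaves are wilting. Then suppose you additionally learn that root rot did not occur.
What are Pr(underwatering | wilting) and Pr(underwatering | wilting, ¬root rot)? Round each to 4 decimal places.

Under noisy-OR, P(wilting | causes) = 1 − (1−0.024)·∏(1−qᵢ) over the active causes.
Numerator (weight on configurations with underwatering): 0.017500 + 0.011767 = 0.029267
The normalizing constant is 0.024·0.95·0.74 + 0.82432·0.95·0.26 + 0.47296·0.05·0.74 + 0.905133·0.05·0.26 = 0.249746
P(underwatering | wilting) = 0.029267/0.249746 ≈ 0.1172

Now condition on the additional information:
By total probability over both values of underwatering:
  P(wilting | ¬root rot) = 0.024*0.95 + 0.47296*0.05
        = 0.022800 + 0.023648 = 0.046448
Configurations with underwatering contribute 0.023648, so
  P(underwatering | wilting, ¬root rot) = 0.023648 / 0.046448 ≈ 0.5091
With root rot excluded, underwatering must carry more of the explanatory weight for the wilting.

Pr(underwatering | wilting) ≈ 0.1172; Pr(underwatering | wilting, ¬root rot) ≈ 0.5091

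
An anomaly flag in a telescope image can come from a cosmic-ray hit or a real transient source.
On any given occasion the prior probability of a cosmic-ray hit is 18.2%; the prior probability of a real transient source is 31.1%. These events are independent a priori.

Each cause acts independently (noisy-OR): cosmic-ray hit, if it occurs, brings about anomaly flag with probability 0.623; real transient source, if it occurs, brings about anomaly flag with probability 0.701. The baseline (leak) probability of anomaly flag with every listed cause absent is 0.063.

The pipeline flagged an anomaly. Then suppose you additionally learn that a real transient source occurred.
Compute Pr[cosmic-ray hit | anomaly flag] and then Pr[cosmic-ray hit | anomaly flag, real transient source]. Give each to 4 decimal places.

Pr[cosmic-ray hit | anomaly flag] ≈ 0.3760; Pr[cosmic-ray hit | anomaly flag, real transient source] ≈ 0.2166

Under noisy-OR, P(anomaly flag | causes) = 1 − (1−0.063)·∏(1−qᵢ) over the active causes.
Sum P(anomaly flag|·) weighted by the priors over the 4 (cosmic-ray hit, real transient source) configurations:
  P(anomaly flag) = 0.063*0.818*0.689 + 0.719837*0.818*0.311 + 0.646751*0.182*0.689 + 0.894379*0.182*0.311
        = 0.035507 + 0.183125 + 0.081101 + 0.050624 = 0.350357
Keeping only the cosmic-ray hit-present terms gives 0.131725, so
  P(cosmic-ray hit | anomaly flag) = 0.131725 / 0.350357 ≈ 0.3760

With the extra evidence:
Enumerate both values of cosmic-ray hit and weight by the priors:
  P(anomaly flag | real transient source) = 0.719837×0.818 + 0.894379×0.182
        = 0.588827 + 0.162777 = 0.751604
Configurations with cosmic-ray hit contribute 0.162777, so
  P(cosmic-ray hit | anomaly flag, real transient source) = 0.162777 / 0.751604 ≈ 0.2166
This is intercausal reasoning (explaining away): once real transient source accounts for the anomaly flag, cosmic-ray hit becomes less likely.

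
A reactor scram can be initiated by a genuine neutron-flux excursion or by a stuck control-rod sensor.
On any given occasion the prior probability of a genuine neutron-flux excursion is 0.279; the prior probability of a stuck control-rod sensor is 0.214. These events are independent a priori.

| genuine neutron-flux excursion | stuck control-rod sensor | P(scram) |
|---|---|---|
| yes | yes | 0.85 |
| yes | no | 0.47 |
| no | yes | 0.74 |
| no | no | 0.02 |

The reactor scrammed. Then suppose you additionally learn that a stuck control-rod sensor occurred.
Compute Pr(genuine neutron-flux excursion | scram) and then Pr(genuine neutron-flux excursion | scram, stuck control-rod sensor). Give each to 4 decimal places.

Enumerate the 4 (genuine neutron-flux excursion, stuck control-rod sensor) configurations and weight by the priors:
  P(scram) = 0.02·0.721·0.786 + 0.74·0.721·0.214 + 0.47·0.279·0.786 + 0.85·0.279·0.214
        = 0.011334 + 0.114178 + 0.103068 + 0.050750 = 0.279330
Configurations with genuine neutron-flux excursion contribute 0.153818, so
  P(genuine neutron-flux excursion | scram) = 0.153818 / 0.279330 ≈ 0.5507

Now condition on the additional information:
P(scram | stuck control-rod sensor) = 0.74×0.721 + 0.85×0.279 = 0.533540 + 0.237150 = 0.770690
Of this, 0.237150 comes from 0.85×0.279 (the genuine neutron-flux excursion=true cases).
P(genuine neutron-flux excursion | scram, stuck control-rod sensor) = 0.237150 / 0.770690 ≈ 0.3077

Pr(genuine neutron-flux excursion | scram) ≈ 0.5507; Pr(genuine neutron-flux excursion | scram, stuck control-rod sensor) ≈ 0.3077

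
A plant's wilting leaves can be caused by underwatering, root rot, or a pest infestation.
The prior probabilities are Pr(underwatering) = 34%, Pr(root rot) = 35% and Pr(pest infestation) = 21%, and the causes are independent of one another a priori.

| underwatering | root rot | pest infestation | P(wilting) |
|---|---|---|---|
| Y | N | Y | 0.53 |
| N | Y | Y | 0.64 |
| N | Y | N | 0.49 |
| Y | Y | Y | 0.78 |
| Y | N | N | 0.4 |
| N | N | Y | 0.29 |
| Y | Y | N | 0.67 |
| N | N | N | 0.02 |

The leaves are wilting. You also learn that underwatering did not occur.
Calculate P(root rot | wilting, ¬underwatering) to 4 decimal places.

Numerator (weight on configurations with root rot): 0.135485 + 0.047040 = 0.182525
The normalizing constant is 0.02·0.65·0.79 + 0.29·0.65·0.21 + 0.49·0.35·0.79 + 0.64·0.35·0.21 = 0.232380
Posterior = 0.182525 / 0.232380 ≈ 0.7855

P(root rot | wilting, ¬underwatering) ≈ 0.7855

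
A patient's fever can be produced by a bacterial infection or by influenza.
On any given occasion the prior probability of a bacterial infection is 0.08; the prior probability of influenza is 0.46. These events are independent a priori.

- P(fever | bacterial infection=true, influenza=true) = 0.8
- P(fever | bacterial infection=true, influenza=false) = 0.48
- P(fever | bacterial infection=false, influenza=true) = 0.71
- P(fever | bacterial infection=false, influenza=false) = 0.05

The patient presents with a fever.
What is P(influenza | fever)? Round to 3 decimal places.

P(influenza | fever) ≈ 0.879

P(fever) = 0.05*0.92*0.54 + 0.71*0.92*0.46 + 0.48*0.08*0.54 + 0.8*0.08*0.46 = 0.024840 + 0.300472 + 0.020736 + 0.029440 = 0.375488
The influenza-present share is 0.300472 + 0.029440 = 0.329912.
So P(influenza | fever) = 0.329912/0.375488 ≈ 0.879.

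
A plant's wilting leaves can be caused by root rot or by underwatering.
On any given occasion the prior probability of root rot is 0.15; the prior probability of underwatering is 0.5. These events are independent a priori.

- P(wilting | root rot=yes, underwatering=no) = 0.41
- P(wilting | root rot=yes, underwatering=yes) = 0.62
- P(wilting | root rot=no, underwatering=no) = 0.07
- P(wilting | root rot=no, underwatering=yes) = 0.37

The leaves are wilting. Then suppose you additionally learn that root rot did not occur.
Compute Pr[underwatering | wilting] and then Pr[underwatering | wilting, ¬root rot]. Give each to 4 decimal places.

Numerator (weight on configurations with underwatering): 0.157250 + 0.046500 = 0.203750
Normalizer over all consistent configurations: 0.07*0.85*0.5 + 0.37*0.85*0.5 + 0.41*0.15*0.5 + 0.62*0.15*0.5 = 0.264250
P(underwatering | wilting) = 0.203750/0.264250 ≈ 0.7711

With the extra evidence:
For the numerator, keep only underwatering=true terms: 0.37*0.5 = 0.185000
The normalizing constant is 0.07*0.5 + 0.37*0.5 = 0.220000
Posterior = 0.185000 / 0.220000 ≈ 0.8409
With root rot excluded, underwatering must carry more of the explanatory weight for the wilting.

Pr[underwatering | wilting] ≈ 0.7711; Pr[underwatering | wilting, ¬root rot] ≈ 0.8409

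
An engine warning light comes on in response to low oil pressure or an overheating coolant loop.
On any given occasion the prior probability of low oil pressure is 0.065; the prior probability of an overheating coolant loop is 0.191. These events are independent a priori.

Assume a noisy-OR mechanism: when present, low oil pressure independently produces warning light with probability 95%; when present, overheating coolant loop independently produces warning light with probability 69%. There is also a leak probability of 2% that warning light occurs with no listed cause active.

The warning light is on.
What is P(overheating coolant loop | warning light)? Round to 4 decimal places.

Under noisy-OR, P(warning light | causes) = 1 − (1−0.02)·∏(1−qᵢ) over the active causes.
Weight on overheating coolant loop=true, given the evidence: 0.124331 + 0.012226 = 0.136557
Denominator P(warning light): 0.02×0.935×0.809 + 0.6962×0.935×0.191 + 0.951×0.065×0.809 + 0.98481×0.065×0.191 = 0.201693
Posterior = 0.136557 / 0.201693 ≈ 0.6771

P(overheating coolant loop | warning light) ≈ 0.6771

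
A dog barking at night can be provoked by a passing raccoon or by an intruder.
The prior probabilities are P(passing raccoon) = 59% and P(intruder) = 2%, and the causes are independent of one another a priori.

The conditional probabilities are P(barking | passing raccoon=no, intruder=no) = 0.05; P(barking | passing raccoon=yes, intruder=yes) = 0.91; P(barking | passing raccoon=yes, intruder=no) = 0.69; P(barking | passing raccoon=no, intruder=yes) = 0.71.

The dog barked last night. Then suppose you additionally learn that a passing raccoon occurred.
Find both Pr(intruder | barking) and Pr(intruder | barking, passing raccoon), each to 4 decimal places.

P(barking) = 0.05*0.41*0.98 + 0.71*0.41*0.02 + 0.69*0.59*0.98 + 0.91*0.59*0.02 = 0.020090 + 0.005822 + 0.398958 + 0.010738 = 0.435608
Of this, 0.016560 comes from 0.005822 + 0.010738 (the intruder=true cases).
So P(intruder | barking) = 0.016560/0.435608 ≈ 0.0380.

Now also conditioning on passing raccoon=true:
Enumerate both values of intruder and weight by the priors:
  P(barking | passing raccoon) = 0.69*0.98 + 0.91*0.02
        = 0.676200 + 0.018200 = 0.694400
Keeping only the intruder-present terms gives 0.018200, so
  P(intruder | barking, passing raccoon) = 0.018200 / 0.694400 ≈ 0.0262
The drop from 0.0380 to 0.0262 is the explaining-away (discounting) effect.

Pr(intruder | barking) ≈ 0.0380; Pr(intruder | barking, passing raccoon) ≈ 0.0262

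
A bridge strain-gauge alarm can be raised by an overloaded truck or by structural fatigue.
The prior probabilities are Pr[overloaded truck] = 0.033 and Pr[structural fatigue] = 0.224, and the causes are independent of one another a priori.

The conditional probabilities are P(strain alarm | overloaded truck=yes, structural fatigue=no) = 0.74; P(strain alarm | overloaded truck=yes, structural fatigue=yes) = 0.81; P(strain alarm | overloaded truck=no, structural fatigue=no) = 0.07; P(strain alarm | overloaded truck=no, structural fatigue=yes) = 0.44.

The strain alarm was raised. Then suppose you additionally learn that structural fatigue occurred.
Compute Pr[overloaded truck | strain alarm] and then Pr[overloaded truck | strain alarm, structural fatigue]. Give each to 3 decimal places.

Pr[overloaded truck | strain alarm] ≈ 0.144; Pr[overloaded truck | strain alarm, structural fatigue] ≈ 0.059

By total probability over the 4 (overloaded truck, structural fatigue) configurations:
  P(strain alarm) = 0.07·0.967·0.776 + 0.44·0.967·0.224 + 0.74·0.033·0.776 + 0.81·0.033·0.224
        = 0.052527 + 0.095308 + 0.018950 + 0.005988 = 0.172773
Keeping only the overloaded truck-present terms gives 0.024938, so
  P(overloaded truck | strain alarm) = 0.024938 / 0.172773 ≈ 0.144

Now also conditioning on structural fatigue=true:
P(strain alarm | structural fatigue) = 0.44×0.967 + 0.81×0.033 = 0.425480 + 0.026730 = 0.452210
Restricting to configurations with overloaded truck present: 0.81×0.033 = 0.026730.
So P(overloaded truck | strain alarm, structural fatigue) = 0.026730/0.452210 ≈ 0.059.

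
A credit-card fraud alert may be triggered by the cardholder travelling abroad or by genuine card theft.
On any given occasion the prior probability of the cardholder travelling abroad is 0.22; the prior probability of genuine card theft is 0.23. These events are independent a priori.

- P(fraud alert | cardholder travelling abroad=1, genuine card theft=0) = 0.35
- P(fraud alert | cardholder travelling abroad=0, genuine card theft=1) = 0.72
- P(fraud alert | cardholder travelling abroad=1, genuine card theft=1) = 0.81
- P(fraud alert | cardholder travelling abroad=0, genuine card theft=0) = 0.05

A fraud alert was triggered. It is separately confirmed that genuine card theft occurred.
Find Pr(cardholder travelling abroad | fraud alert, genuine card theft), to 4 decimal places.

For the numerator, keep only cardholder travelling abroad=true terms: 0.81·0.22 = 0.178200
Denominator P(fraud alert | genuine card theft): 0.72·0.78 + 0.81·0.22 = 0.739800
Posterior = 0.178200 / 0.739800 ≈ 0.2409

Pr(cardholder travelling abroad | fraud alert, genuine card theft) ≈ 0.2409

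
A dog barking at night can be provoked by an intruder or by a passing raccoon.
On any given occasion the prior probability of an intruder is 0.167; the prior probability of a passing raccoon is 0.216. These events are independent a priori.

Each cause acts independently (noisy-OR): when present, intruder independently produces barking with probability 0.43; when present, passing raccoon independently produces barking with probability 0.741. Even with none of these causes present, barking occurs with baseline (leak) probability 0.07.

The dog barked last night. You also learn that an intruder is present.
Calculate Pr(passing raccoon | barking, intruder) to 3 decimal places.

Pr(passing raccoon | barking, intruder) ≈ 0.336

Under noisy-OR, P(barking | causes) = 1 − (1−0.07)·∏(1−qᵢ) over the active causes.
P(barking | intruder) = 0.4699·0.784 + 0.862704·0.216 = 0.368402 + 0.186344 = 0.554746
The passing raccoon-present share is 0.862704·0.216 = 0.186344.
So P(passing raccoon | barking, intruder) = 0.186344/0.554746 ≈ 0.336.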